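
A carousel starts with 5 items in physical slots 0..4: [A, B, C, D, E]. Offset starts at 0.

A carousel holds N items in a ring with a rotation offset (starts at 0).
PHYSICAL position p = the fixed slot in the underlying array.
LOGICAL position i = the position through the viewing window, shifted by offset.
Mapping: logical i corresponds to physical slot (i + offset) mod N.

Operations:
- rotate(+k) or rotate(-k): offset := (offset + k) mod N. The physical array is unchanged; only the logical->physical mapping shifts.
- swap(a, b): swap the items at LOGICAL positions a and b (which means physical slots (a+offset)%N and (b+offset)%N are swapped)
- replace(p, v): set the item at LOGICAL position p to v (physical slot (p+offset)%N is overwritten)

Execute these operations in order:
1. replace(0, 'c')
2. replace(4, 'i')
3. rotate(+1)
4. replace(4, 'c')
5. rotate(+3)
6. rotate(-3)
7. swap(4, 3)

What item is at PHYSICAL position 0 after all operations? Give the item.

After op 1 (replace(0, 'c')): offset=0, physical=[c,B,C,D,E], logical=[c,B,C,D,E]
After op 2 (replace(4, 'i')): offset=0, physical=[c,B,C,D,i], logical=[c,B,C,D,i]
After op 3 (rotate(+1)): offset=1, physical=[c,B,C,D,i], logical=[B,C,D,i,c]
After op 4 (replace(4, 'c')): offset=1, physical=[c,B,C,D,i], logical=[B,C,D,i,c]
After op 5 (rotate(+3)): offset=4, physical=[c,B,C,D,i], logical=[i,c,B,C,D]
After op 6 (rotate(-3)): offset=1, physical=[c,B,C,D,i], logical=[B,C,D,i,c]
After op 7 (swap(4, 3)): offset=1, physical=[i,B,C,D,c], logical=[B,C,D,c,i]

Answer: i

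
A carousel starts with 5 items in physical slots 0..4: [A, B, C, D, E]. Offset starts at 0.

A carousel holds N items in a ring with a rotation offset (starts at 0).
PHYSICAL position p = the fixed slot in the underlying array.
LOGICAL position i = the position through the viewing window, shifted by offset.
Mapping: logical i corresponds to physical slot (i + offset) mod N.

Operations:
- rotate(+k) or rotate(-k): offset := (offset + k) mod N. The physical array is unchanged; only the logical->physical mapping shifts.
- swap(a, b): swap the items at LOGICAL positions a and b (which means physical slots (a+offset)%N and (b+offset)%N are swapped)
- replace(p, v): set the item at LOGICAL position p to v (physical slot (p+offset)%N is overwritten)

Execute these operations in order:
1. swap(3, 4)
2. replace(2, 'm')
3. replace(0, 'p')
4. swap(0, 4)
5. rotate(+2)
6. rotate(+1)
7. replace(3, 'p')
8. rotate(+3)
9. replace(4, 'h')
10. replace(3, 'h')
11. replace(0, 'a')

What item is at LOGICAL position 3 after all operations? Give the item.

Answer: h

Derivation:
After op 1 (swap(3, 4)): offset=0, physical=[A,B,C,E,D], logical=[A,B,C,E,D]
After op 2 (replace(2, 'm')): offset=0, physical=[A,B,m,E,D], logical=[A,B,m,E,D]
After op 3 (replace(0, 'p')): offset=0, physical=[p,B,m,E,D], logical=[p,B,m,E,D]
After op 4 (swap(0, 4)): offset=0, physical=[D,B,m,E,p], logical=[D,B,m,E,p]
After op 5 (rotate(+2)): offset=2, physical=[D,B,m,E,p], logical=[m,E,p,D,B]
After op 6 (rotate(+1)): offset=3, physical=[D,B,m,E,p], logical=[E,p,D,B,m]
After op 7 (replace(3, 'p')): offset=3, physical=[D,p,m,E,p], logical=[E,p,D,p,m]
After op 8 (rotate(+3)): offset=1, physical=[D,p,m,E,p], logical=[p,m,E,p,D]
After op 9 (replace(4, 'h')): offset=1, physical=[h,p,m,E,p], logical=[p,m,E,p,h]
After op 10 (replace(3, 'h')): offset=1, physical=[h,p,m,E,h], logical=[p,m,E,h,h]
After op 11 (replace(0, 'a')): offset=1, physical=[h,a,m,E,h], logical=[a,m,E,h,h]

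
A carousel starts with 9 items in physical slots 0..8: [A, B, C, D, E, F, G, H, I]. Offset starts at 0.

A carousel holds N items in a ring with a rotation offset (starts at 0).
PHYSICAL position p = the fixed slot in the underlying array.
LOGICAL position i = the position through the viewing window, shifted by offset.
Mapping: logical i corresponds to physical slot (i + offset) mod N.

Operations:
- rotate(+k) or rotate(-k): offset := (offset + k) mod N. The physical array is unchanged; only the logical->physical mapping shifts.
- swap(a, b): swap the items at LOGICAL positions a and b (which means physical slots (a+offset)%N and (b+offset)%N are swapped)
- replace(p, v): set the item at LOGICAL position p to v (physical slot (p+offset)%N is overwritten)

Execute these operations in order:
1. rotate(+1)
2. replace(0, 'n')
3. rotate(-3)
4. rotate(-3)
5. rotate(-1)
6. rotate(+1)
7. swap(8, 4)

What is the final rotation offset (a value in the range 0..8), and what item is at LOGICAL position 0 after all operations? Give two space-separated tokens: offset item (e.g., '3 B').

Answer: 4 E

Derivation:
After op 1 (rotate(+1)): offset=1, physical=[A,B,C,D,E,F,G,H,I], logical=[B,C,D,E,F,G,H,I,A]
After op 2 (replace(0, 'n')): offset=1, physical=[A,n,C,D,E,F,G,H,I], logical=[n,C,D,E,F,G,H,I,A]
After op 3 (rotate(-3)): offset=7, physical=[A,n,C,D,E,F,G,H,I], logical=[H,I,A,n,C,D,E,F,G]
After op 4 (rotate(-3)): offset=4, physical=[A,n,C,D,E,F,G,H,I], logical=[E,F,G,H,I,A,n,C,D]
After op 5 (rotate(-1)): offset=3, physical=[A,n,C,D,E,F,G,H,I], logical=[D,E,F,G,H,I,A,n,C]
After op 6 (rotate(+1)): offset=4, physical=[A,n,C,D,E,F,G,H,I], logical=[E,F,G,H,I,A,n,C,D]
After op 7 (swap(8, 4)): offset=4, physical=[A,n,C,I,E,F,G,H,D], logical=[E,F,G,H,D,A,n,C,I]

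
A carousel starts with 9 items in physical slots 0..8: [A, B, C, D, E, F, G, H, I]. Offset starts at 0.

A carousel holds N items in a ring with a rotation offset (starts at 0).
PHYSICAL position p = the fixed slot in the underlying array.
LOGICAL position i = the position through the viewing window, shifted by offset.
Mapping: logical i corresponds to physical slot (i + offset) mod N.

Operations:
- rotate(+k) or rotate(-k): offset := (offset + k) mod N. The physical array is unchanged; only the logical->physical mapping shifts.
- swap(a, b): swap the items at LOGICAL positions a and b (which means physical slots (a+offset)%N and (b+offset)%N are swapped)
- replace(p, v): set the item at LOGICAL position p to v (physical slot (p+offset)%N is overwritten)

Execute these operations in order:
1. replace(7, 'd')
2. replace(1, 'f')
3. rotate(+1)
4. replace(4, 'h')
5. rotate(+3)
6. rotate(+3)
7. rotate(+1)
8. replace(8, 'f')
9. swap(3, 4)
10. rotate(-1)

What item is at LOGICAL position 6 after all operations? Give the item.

Answer: E

Derivation:
After op 1 (replace(7, 'd')): offset=0, physical=[A,B,C,D,E,F,G,d,I], logical=[A,B,C,D,E,F,G,d,I]
After op 2 (replace(1, 'f')): offset=0, physical=[A,f,C,D,E,F,G,d,I], logical=[A,f,C,D,E,F,G,d,I]
After op 3 (rotate(+1)): offset=1, physical=[A,f,C,D,E,F,G,d,I], logical=[f,C,D,E,F,G,d,I,A]
After op 4 (replace(4, 'h')): offset=1, physical=[A,f,C,D,E,h,G,d,I], logical=[f,C,D,E,h,G,d,I,A]
After op 5 (rotate(+3)): offset=4, physical=[A,f,C,D,E,h,G,d,I], logical=[E,h,G,d,I,A,f,C,D]
After op 6 (rotate(+3)): offset=7, physical=[A,f,C,D,E,h,G,d,I], logical=[d,I,A,f,C,D,E,h,G]
After op 7 (rotate(+1)): offset=8, physical=[A,f,C,D,E,h,G,d,I], logical=[I,A,f,C,D,E,h,G,d]
After op 8 (replace(8, 'f')): offset=8, physical=[A,f,C,D,E,h,G,f,I], logical=[I,A,f,C,D,E,h,G,f]
After op 9 (swap(3, 4)): offset=8, physical=[A,f,D,C,E,h,G,f,I], logical=[I,A,f,D,C,E,h,G,f]
After op 10 (rotate(-1)): offset=7, physical=[A,f,D,C,E,h,G,f,I], logical=[f,I,A,f,D,C,E,h,G]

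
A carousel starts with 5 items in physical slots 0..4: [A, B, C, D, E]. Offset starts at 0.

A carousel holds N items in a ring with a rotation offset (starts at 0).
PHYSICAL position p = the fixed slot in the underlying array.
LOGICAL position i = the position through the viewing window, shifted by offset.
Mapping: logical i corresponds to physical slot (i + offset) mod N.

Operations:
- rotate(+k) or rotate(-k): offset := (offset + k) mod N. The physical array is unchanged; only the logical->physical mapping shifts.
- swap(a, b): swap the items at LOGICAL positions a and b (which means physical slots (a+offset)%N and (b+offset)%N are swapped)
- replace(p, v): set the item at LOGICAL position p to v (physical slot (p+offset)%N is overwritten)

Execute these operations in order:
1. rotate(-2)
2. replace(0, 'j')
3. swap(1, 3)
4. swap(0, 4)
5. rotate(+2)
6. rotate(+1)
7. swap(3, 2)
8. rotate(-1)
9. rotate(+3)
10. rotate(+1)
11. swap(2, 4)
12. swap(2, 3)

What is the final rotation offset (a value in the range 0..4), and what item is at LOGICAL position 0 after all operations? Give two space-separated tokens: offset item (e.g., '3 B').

Answer: 4 C

Derivation:
After op 1 (rotate(-2)): offset=3, physical=[A,B,C,D,E], logical=[D,E,A,B,C]
After op 2 (replace(0, 'j')): offset=3, physical=[A,B,C,j,E], logical=[j,E,A,B,C]
After op 3 (swap(1, 3)): offset=3, physical=[A,E,C,j,B], logical=[j,B,A,E,C]
After op 4 (swap(0, 4)): offset=3, physical=[A,E,j,C,B], logical=[C,B,A,E,j]
After op 5 (rotate(+2)): offset=0, physical=[A,E,j,C,B], logical=[A,E,j,C,B]
After op 6 (rotate(+1)): offset=1, physical=[A,E,j,C,B], logical=[E,j,C,B,A]
After op 7 (swap(3, 2)): offset=1, physical=[A,E,j,B,C], logical=[E,j,B,C,A]
After op 8 (rotate(-1)): offset=0, physical=[A,E,j,B,C], logical=[A,E,j,B,C]
After op 9 (rotate(+3)): offset=3, physical=[A,E,j,B,C], logical=[B,C,A,E,j]
After op 10 (rotate(+1)): offset=4, physical=[A,E,j,B,C], logical=[C,A,E,j,B]
After op 11 (swap(2, 4)): offset=4, physical=[A,B,j,E,C], logical=[C,A,B,j,E]
After op 12 (swap(2, 3)): offset=4, physical=[A,j,B,E,C], logical=[C,A,j,B,E]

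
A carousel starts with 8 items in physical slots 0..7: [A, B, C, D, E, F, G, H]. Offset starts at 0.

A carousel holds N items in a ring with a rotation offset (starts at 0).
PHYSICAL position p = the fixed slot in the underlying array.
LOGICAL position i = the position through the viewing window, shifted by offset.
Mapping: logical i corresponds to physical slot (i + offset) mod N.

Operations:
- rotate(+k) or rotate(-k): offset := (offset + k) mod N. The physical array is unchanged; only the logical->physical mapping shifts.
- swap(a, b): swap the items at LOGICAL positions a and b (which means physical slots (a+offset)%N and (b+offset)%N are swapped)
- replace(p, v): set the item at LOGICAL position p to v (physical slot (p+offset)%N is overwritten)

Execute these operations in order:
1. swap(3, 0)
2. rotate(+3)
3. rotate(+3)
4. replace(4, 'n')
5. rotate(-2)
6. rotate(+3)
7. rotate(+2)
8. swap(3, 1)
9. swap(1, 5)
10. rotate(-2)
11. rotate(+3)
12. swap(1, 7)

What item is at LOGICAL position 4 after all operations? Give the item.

Answer: E

Derivation:
After op 1 (swap(3, 0)): offset=0, physical=[D,B,C,A,E,F,G,H], logical=[D,B,C,A,E,F,G,H]
After op 2 (rotate(+3)): offset=3, physical=[D,B,C,A,E,F,G,H], logical=[A,E,F,G,H,D,B,C]
After op 3 (rotate(+3)): offset=6, physical=[D,B,C,A,E,F,G,H], logical=[G,H,D,B,C,A,E,F]
After op 4 (replace(4, 'n')): offset=6, physical=[D,B,n,A,E,F,G,H], logical=[G,H,D,B,n,A,E,F]
After op 5 (rotate(-2)): offset=4, physical=[D,B,n,A,E,F,G,H], logical=[E,F,G,H,D,B,n,A]
After op 6 (rotate(+3)): offset=7, physical=[D,B,n,A,E,F,G,H], logical=[H,D,B,n,A,E,F,G]
After op 7 (rotate(+2)): offset=1, physical=[D,B,n,A,E,F,G,H], logical=[B,n,A,E,F,G,H,D]
After op 8 (swap(3, 1)): offset=1, physical=[D,B,E,A,n,F,G,H], logical=[B,E,A,n,F,G,H,D]
After op 9 (swap(1, 5)): offset=1, physical=[D,B,G,A,n,F,E,H], logical=[B,G,A,n,F,E,H,D]
After op 10 (rotate(-2)): offset=7, physical=[D,B,G,A,n,F,E,H], logical=[H,D,B,G,A,n,F,E]
After op 11 (rotate(+3)): offset=2, physical=[D,B,G,A,n,F,E,H], logical=[G,A,n,F,E,H,D,B]
After op 12 (swap(1, 7)): offset=2, physical=[D,A,G,B,n,F,E,H], logical=[G,B,n,F,E,H,D,A]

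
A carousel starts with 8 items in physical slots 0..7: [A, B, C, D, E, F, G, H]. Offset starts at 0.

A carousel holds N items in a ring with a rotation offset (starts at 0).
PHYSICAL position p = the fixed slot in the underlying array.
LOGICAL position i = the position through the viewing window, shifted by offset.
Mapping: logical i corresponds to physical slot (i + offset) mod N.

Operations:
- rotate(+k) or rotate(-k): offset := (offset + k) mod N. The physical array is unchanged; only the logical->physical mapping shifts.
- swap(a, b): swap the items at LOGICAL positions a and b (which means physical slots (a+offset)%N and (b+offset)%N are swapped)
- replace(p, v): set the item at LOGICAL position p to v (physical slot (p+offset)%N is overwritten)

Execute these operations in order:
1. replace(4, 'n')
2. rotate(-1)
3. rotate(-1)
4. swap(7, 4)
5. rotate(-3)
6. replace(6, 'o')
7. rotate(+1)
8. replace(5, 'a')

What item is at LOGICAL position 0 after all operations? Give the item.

After op 1 (replace(4, 'n')): offset=0, physical=[A,B,C,D,n,F,G,H], logical=[A,B,C,D,n,F,G,H]
After op 2 (rotate(-1)): offset=7, physical=[A,B,C,D,n,F,G,H], logical=[H,A,B,C,D,n,F,G]
After op 3 (rotate(-1)): offset=6, physical=[A,B,C,D,n,F,G,H], logical=[G,H,A,B,C,D,n,F]
After op 4 (swap(7, 4)): offset=6, physical=[A,B,F,D,n,C,G,H], logical=[G,H,A,B,F,D,n,C]
After op 5 (rotate(-3)): offset=3, physical=[A,B,F,D,n,C,G,H], logical=[D,n,C,G,H,A,B,F]
After op 6 (replace(6, 'o')): offset=3, physical=[A,o,F,D,n,C,G,H], logical=[D,n,C,G,H,A,o,F]
After op 7 (rotate(+1)): offset=4, physical=[A,o,F,D,n,C,G,H], logical=[n,C,G,H,A,o,F,D]
After op 8 (replace(5, 'a')): offset=4, physical=[A,a,F,D,n,C,G,H], logical=[n,C,G,H,A,a,F,D]

Answer: n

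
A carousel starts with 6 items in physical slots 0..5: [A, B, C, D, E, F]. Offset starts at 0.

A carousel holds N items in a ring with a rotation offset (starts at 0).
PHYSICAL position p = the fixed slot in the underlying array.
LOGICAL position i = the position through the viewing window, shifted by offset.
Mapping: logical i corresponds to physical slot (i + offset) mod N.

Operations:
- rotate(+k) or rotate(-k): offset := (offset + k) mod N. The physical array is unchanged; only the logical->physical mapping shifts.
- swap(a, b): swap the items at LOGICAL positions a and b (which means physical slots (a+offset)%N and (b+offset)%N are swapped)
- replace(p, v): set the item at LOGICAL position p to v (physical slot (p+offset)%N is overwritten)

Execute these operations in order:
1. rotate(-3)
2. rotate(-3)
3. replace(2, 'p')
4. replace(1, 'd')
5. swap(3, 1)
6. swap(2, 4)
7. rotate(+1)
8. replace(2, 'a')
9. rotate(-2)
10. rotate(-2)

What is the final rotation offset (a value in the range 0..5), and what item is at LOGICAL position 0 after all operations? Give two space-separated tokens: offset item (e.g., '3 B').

Answer: 3 a

Derivation:
After op 1 (rotate(-3)): offset=3, physical=[A,B,C,D,E,F], logical=[D,E,F,A,B,C]
After op 2 (rotate(-3)): offset=0, physical=[A,B,C,D,E,F], logical=[A,B,C,D,E,F]
After op 3 (replace(2, 'p')): offset=0, physical=[A,B,p,D,E,F], logical=[A,B,p,D,E,F]
After op 4 (replace(1, 'd')): offset=0, physical=[A,d,p,D,E,F], logical=[A,d,p,D,E,F]
After op 5 (swap(3, 1)): offset=0, physical=[A,D,p,d,E,F], logical=[A,D,p,d,E,F]
After op 6 (swap(2, 4)): offset=0, physical=[A,D,E,d,p,F], logical=[A,D,E,d,p,F]
After op 7 (rotate(+1)): offset=1, physical=[A,D,E,d,p,F], logical=[D,E,d,p,F,A]
After op 8 (replace(2, 'a')): offset=1, physical=[A,D,E,a,p,F], logical=[D,E,a,p,F,A]
After op 9 (rotate(-2)): offset=5, physical=[A,D,E,a,p,F], logical=[F,A,D,E,a,p]
After op 10 (rotate(-2)): offset=3, physical=[A,D,E,a,p,F], logical=[a,p,F,A,D,E]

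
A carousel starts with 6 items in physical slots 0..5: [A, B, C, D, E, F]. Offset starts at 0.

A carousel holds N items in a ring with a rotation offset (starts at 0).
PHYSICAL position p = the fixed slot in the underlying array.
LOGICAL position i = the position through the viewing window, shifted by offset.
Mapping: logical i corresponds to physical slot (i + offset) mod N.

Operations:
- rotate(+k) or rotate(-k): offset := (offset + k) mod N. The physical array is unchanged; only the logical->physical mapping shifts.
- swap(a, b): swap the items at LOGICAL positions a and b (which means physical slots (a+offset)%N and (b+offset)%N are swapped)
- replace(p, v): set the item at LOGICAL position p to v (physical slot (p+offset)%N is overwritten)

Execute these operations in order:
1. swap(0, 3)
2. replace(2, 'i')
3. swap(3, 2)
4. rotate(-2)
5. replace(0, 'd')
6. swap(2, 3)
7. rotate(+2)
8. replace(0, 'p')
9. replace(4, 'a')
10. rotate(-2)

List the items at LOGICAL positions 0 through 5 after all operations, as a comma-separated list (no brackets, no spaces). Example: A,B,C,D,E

After op 1 (swap(0, 3)): offset=0, physical=[D,B,C,A,E,F], logical=[D,B,C,A,E,F]
After op 2 (replace(2, 'i')): offset=0, physical=[D,B,i,A,E,F], logical=[D,B,i,A,E,F]
After op 3 (swap(3, 2)): offset=0, physical=[D,B,A,i,E,F], logical=[D,B,A,i,E,F]
After op 4 (rotate(-2)): offset=4, physical=[D,B,A,i,E,F], logical=[E,F,D,B,A,i]
After op 5 (replace(0, 'd')): offset=4, physical=[D,B,A,i,d,F], logical=[d,F,D,B,A,i]
After op 6 (swap(2, 3)): offset=4, physical=[B,D,A,i,d,F], logical=[d,F,B,D,A,i]
After op 7 (rotate(+2)): offset=0, physical=[B,D,A,i,d,F], logical=[B,D,A,i,d,F]
After op 8 (replace(0, 'p')): offset=0, physical=[p,D,A,i,d,F], logical=[p,D,A,i,d,F]
After op 9 (replace(4, 'a')): offset=0, physical=[p,D,A,i,a,F], logical=[p,D,A,i,a,F]
After op 10 (rotate(-2)): offset=4, physical=[p,D,A,i,a,F], logical=[a,F,p,D,A,i]

Answer: a,F,p,D,A,i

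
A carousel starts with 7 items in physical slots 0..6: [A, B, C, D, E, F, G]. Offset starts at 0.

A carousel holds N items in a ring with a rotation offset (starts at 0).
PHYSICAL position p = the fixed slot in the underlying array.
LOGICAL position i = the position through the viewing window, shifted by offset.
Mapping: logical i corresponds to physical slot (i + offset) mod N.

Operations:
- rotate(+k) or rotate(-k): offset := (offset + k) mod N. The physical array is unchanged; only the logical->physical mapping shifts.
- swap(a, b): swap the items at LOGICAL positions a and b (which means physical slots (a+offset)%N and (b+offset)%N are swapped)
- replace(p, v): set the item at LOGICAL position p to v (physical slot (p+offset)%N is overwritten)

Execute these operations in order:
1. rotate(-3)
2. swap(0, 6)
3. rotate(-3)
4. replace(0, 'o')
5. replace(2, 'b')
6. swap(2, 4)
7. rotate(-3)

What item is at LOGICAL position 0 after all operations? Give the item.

Answer: b

Derivation:
After op 1 (rotate(-3)): offset=4, physical=[A,B,C,D,E,F,G], logical=[E,F,G,A,B,C,D]
After op 2 (swap(0, 6)): offset=4, physical=[A,B,C,E,D,F,G], logical=[D,F,G,A,B,C,E]
After op 3 (rotate(-3)): offset=1, physical=[A,B,C,E,D,F,G], logical=[B,C,E,D,F,G,A]
After op 4 (replace(0, 'o')): offset=1, physical=[A,o,C,E,D,F,G], logical=[o,C,E,D,F,G,A]
After op 5 (replace(2, 'b')): offset=1, physical=[A,o,C,b,D,F,G], logical=[o,C,b,D,F,G,A]
After op 6 (swap(2, 4)): offset=1, physical=[A,o,C,F,D,b,G], logical=[o,C,F,D,b,G,A]
After op 7 (rotate(-3)): offset=5, physical=[A,o,C,F,D,b,G], logical=[b,G,A,o,C,F,D]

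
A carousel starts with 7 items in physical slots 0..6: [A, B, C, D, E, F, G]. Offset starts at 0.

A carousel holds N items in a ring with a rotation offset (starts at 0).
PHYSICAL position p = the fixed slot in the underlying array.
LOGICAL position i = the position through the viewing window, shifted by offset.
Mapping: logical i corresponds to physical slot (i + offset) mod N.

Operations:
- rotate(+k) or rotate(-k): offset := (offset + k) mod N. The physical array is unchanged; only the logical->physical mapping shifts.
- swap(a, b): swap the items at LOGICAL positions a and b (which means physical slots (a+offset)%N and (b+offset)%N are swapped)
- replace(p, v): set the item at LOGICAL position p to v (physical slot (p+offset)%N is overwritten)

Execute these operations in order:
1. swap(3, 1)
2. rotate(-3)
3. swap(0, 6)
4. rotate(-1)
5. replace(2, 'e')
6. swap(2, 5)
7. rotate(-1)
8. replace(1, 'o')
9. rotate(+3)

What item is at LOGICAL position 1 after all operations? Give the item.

After op 1 (swap(3, 1)): offset=0, physical=[A,D,C,B,E,F,G], logical=[A,D,C,B,E,F,G]
After op 2 (rotate(-3)): offset=4, physical=[A,D,C,B,E,F,G], logical=[E,F,G,A,D,C,B]
After op 3 (swap(0, 6)): offset=4, physical=[A,D,C,E,B,F,G], logical=[B,F,G,A,D,C,E]
After op 4 (rotate(-1)): offset=3, physical=[A,D,C,E,B,F,G], logical=[E,B,F,G,A,D,C]
After op 5 (replace(2, 'e')): offset=3, physical=[A,D,C,E,B,e,G], logical=[E,B,e,G,A,D,C]
After op 6 (swap(2, 5)): offset=3, physical=[A,e,C,E,B,D,G], logical=[E,B,D,G,A,e,C]
After op 7 (rotate(-1)): offset=2, physical=[A,e,C,E,B,D,G], logical=[C,E,B,D,G,A,e]
After op 8 (replace(1, 'o')): offset=2, physical=[A,e,C,o,B,D,G], logical=[C,o,B,D,G,A,e]
After op 9 (rotate(+3)): offset=5, physical=[A,e,C,o,B,D,G], logical=[D,G,A,e,C,o,B]

Answer: G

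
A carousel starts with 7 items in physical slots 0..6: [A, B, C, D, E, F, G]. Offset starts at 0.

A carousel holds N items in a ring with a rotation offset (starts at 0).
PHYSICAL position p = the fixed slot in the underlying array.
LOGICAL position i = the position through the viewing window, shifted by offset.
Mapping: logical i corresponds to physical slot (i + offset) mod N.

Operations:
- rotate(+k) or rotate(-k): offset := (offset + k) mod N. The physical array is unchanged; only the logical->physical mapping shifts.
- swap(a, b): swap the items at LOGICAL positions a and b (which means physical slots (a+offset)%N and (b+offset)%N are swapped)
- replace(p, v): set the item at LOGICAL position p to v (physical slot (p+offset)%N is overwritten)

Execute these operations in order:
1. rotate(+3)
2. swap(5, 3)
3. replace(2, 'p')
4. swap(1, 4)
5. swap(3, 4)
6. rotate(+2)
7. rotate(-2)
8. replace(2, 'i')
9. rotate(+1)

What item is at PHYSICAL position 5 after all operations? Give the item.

Answer: i

Derivation:
After op 1 (rotate(+3)): offset=3, physical=[A,B,C,D,E,F,G], logical=[D,E,F,G,A,B,C]
After op 2 (swap(5, 3)): offset=3, physical=[A,G,C,D,E,F,B], logical=[D,E,F,B,A,G,C]
After op 3 (replace(2, 'p')): offset=3, physical=[A,G,C,D,E,p,B], logical=[D,E,p,B,A,G,C]
After op 4 (swap(1, 4)): offset=3, physical=[E,G,C,D,A,p,B], logical=[D,A,p,B,E,G,C]
After op 5 (swap(3, 4)): offset=3, physical=[B,G,C,D,A,p,E], logical=[D,A,p,E,B,G,C]
After op 6 (rotate(+2)): offset=5, physical=[B,G,C,D,A,p,E], logical=[p,E,B,G,C,D,A]
After op 7 (rotate(-2)): offset=3, physical=[B,G,C,D,A,p,E], logical=[D,A,p,E,B,G,C]
After op 8 (replace(2, 'i')): offset=3, physical=[B,G,C,D,A,i,E], logical=[D,A,i,E,B,G,C]
After op 9 (rotate(+1)): offset=4, physical=[B,G,C,D,A,i,E], logical=[A,i,E,B,G,C,D]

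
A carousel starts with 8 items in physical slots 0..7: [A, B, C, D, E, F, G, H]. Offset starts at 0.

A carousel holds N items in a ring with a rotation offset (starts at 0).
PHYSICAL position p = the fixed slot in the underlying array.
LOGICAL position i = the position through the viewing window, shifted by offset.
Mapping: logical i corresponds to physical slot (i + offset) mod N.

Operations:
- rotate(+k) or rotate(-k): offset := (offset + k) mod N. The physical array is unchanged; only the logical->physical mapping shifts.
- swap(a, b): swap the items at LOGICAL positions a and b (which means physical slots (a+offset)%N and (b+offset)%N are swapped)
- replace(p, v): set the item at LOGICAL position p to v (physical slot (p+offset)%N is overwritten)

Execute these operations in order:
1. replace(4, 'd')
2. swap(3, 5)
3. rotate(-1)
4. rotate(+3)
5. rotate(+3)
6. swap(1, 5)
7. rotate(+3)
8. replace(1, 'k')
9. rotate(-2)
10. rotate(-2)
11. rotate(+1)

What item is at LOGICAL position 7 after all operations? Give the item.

After op 1 (replace(4, 'd')): offset=0, physical=[A,B,C,D,d,F,G,H], logical=[A,B,C,D,d,F,G,H]
After op 2 (swap(3, 5)): offset=0, physical=[A,B,C,F,d,D,G,H], logical=[A,B,C,F,d,D,G,H]
After op 3 (rotate(-1)): offset=7, physical=[A,B,C,F,d,D,G,H], logical=[H,A,B,C,F,d,D,G]
After op 4 (rotate(+3)): offset=2, physical=[A,B,C,F,d,D,G,H], logical=[C,F,d,D,G,H,A,B]
After op 5 (rotate(+3)): offset=5, physical=[A,B,C,F,d,D,G,H], logical=[D,G,H,A,B,C,F,d]
After op 6 (swap(1, 5)): offset=5, physical=[A,B,G,F,d,D,C,H], logical=[D,C,H,A,B,G,F,d]
After op 7 (rotate(+3)): offset=0, physical=[A,B,G,F,d,D,C,H], logical=[A,B,G,F,d,D,C,H]
After op 8 (replace(1, 'k')): offset=0, physical=[A,k,G,F,d,D,C,H], logical=[A,k,G,F,d,D,C,H]
After op 9 (rotate(-2)): offset=6, physical=[A,k,G,F,d,D,C,H], logical=[C,H,A,k,G,F,d,D]
After op 10 (rotate(-2)): offset=4, physical=[A,k,G,F,d,D,C,H], logical=[d,D,C,H,A,k,G,F]
After op 11 (rotate(+1)): offset=5, physical=[A,k,G,F,d,D,C,H], logical=[D,C,H,A,k,G,F,d]

Answer: d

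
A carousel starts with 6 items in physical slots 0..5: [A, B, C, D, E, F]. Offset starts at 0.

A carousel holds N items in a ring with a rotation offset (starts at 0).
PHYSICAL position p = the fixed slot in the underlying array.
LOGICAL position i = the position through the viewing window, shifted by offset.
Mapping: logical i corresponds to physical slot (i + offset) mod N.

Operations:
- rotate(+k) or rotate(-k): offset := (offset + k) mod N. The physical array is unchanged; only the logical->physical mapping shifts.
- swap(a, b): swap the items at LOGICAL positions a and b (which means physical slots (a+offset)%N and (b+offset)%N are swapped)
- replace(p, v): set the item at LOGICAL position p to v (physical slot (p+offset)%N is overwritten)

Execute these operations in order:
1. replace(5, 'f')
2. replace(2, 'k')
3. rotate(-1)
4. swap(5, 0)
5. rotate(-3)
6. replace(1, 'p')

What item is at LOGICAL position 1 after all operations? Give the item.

After op 1 (replace(5, 'f')): offset=0, physical=[A,B,C,D,E,f], logical=[A,B,C,D,E,f]
After op 2 (replace(2, 'k')): offset=0, physical=[A,B,k,D,E,f], logical=[A,B,k,D,E,f]
After op 3 (rotate(-1)): offset=5, physical=[A,B,k,D,E,f], logical=[f,A,B,k,D,E]
After op 4 (swap(5, 0)): offset=5, physical=[A,B,k,D,f,E], logical=[E,A,B,k,D,f]
After op 5 (rotate(-3)): offset=2, physical=[A,B,k,D,f,E], logical=[k,D,f,E,A,B]
After op 6 (replace(1, 'p')): offset=2, physical=[A,B,k,p,f,E], logical=[k,p,f,E,A,B]

Answer: p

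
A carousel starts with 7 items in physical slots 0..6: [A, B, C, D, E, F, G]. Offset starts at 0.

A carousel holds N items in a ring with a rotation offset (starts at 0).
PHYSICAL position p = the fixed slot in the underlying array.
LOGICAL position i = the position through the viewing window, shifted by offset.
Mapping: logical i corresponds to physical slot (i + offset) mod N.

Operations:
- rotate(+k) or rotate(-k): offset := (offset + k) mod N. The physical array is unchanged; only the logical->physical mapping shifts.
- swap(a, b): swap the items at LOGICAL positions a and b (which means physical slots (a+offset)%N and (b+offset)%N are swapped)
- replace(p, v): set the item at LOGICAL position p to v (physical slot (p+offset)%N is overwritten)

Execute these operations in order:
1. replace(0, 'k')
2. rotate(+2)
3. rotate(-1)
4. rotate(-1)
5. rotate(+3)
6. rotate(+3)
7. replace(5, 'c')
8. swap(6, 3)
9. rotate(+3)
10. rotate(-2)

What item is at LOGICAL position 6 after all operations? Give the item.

After op 1 (replace(0, 'k')): offset=0, physical=[k,B,C,D,E,F,G], logical=[k,B,C,D,E,F,G]
After op 2 (rotate(+2)): offset=2, physical=[k,B,C,D,E,F,G], logical=[C,D,E,F,G,k,B]
After op 3 (rotate(-1)): offset=1, physical=[k,B,C,D,E,F,G], logical=[B,C,D,E,F,G,k]
After op 4 (rotate(-1)): offset=0, physical=[k,B,C,D,E,F,G], logical=[k,B,C,D,E,F,G]
After op 5 (rotate(+3)): offset=3, physical=[k,B,C,D,E,F,G], logical=[D,E,F,G,k,B,C]
After op 6 (rotate(+3)): offset=6, physical=[k,B,C,D,E,F,G], logical=[G,k,B,C,D,E,F]
After op 7 (replace(5, 'c')): offset=6, physical=[k,B,C,D,c,F,G], logical=[G,k,B,C,D,c,F]
After op 8 (swap(6, 3)): offset=6, physical=[k,B,F,D,c,C,G], logical=[G,k,B,F,D,c,C]
After op 9 (rotate(+3)): offset=2, physical=[k,B,F,D,c,C,G], logical=[F,D,c,C,G,k,B]
After op 10 (rotate(-2)): offset=0, physical=[k,B,F,D,c,C,G], logical=[k,B,F,D,c,C,G]

Answer: G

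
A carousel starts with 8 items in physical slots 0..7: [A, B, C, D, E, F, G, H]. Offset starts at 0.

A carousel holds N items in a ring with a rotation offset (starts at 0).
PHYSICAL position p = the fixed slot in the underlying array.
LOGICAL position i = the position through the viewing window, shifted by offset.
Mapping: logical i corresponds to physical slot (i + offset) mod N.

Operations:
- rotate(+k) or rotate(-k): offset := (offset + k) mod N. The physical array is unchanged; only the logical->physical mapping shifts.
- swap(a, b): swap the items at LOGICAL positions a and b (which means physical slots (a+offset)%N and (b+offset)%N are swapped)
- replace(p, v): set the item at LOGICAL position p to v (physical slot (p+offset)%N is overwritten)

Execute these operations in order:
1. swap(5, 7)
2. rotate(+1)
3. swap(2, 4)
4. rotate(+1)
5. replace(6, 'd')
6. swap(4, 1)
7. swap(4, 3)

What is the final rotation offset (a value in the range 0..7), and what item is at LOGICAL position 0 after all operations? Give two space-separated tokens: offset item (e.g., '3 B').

Answer: 2 C

Derivation:
After op 1 (swap(5, 7)): offset=0, physical=[A,B,C,D,E,H,G,F], logical=[A,B,C,D,E,H,G,F]
After op 2 (rotate(+1)): offset=1, physical=[A,B,C,D,E,H,G,F], logical=[B,C,D,E,H,G,F,A]
After op 3 (swap(2, 4)): offset=1, physical=[A,B,C,H,E,D,G,F], logical=[B,C,H,E,D,G,F,A]
After op 4 (rotate(+1)): offset=2, physical=[A,B,C,H,E,D,G,F], logical=[C,H,E,D,G,F,A,B]
After op 5 (replace(6, 'd')): offset=2, physical=[d,B,C,H,E,D,G,F], logical=[C,H,E,D,G,F,d,B]
After op 6 (swap(4, 1)): offset=2, physical=[d,B,C,G,E,D,H,F], logical=[C,G,E,D,H,F,d,B]
After op 7 (swap(4, 3)): offset=2, physical=[d,B,C,G,E,H,D,F], logical=[C,G,E,H,D,F,d,B]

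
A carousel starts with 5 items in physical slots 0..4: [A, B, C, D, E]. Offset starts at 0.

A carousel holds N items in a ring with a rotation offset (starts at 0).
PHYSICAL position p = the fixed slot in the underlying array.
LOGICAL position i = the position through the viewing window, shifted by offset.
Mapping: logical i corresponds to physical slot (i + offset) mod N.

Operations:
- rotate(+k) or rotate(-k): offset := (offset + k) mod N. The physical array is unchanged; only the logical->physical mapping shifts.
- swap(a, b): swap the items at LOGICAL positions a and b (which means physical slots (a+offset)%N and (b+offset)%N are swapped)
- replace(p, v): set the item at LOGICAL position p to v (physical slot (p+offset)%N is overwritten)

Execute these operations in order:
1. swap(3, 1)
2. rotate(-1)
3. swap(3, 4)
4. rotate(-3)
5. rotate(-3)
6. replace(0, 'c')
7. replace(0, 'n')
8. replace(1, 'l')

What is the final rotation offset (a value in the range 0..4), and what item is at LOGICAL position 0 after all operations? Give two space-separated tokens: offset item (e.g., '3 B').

Answer: 3 n

Derivation:
After op 1 (swap(3, 1)): offset=0, physical=[A,D,C,B,E], logical=[A,D,C,B,E]
After op 2 (rotate(-1)): offset=4, physical=[A,D,C,B,E], logical=[E,A,D,C,B]
After op 3 (swap(3, 4)): offset=4, physical=[A,D,B,C,E], logical=[E,A,D,B,C]
After op 4 (rotate(-3)): offset=1, physical=[A,D,B,C,E], logical=[D,B,C,E,A]
After op 5 (rotate(-3)): offset=3, physical=[A,D,B,C,E], logical=[C,E,A,D,B]
After op 6 (replace(0, 'c')): offset=3, physical=[A,D,B,c,E], logical=[c,E,A,D,B]
After op 7 (replace(0, 'n')): offset=3, physical=[A,D,B,n,E], logical=[n,E,A,D,B]
After op 8 (replace(1, 'l')): offset=3, physical=[A,D,B,n,l], logical=[n,l,A,D,B]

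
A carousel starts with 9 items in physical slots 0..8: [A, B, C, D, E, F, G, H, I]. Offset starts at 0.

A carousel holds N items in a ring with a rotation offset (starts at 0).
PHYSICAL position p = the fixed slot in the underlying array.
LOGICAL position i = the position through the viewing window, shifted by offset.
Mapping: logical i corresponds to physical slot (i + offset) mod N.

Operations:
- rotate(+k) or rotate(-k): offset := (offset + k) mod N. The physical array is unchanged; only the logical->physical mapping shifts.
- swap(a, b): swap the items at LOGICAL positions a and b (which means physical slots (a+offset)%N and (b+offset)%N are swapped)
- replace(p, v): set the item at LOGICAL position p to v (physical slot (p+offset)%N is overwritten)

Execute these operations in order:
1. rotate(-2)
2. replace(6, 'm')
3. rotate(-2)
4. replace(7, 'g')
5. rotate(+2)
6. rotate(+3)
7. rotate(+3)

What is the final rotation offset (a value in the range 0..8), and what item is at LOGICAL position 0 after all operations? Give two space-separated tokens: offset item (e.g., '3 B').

Answer: 4 m

Derivation:
After op 1 (rotate(-2)): offset=7, physical=[A,B,C,D,E,F,G,H,I], logical=[H,I,A,B,C,D,E,F,G]
After op 2 (replace(6, 'm')): offset=7, physical=[A,B,C,D,m,F,G,H,I], logical=[H,I,A,B,C,D,m,F,G]
After op 3 (rotate(-2)): offset=5, physical=[A,B,C,D,m,F,G,H,I], logical=[F,G,H,I,A,B,C,D,m]
After op 4 (replace(7, 'g')): offset=5, physical=[A,B,C,g,m,F,G,H,I], logical=[F,G,H,I,A,B,C,g,m]
After op 5 (rotate(+2)): offset=7, physical=[A,B,C,g,m,F,G,H,I], logical=[H,I,A,B,C,g,m,F,G]
After op 6 (rotate(+3)): offset=1, physical=[A,B,C,g,m,F,G,H,I], logical=[B,C,g,m,F,G,H,I,A]
After op 7 (rotate(+3)): offset=4, physical=[A,B,C,g,m,F,G,H,I], logical=[m,F,G,H,I,A,B,C,g]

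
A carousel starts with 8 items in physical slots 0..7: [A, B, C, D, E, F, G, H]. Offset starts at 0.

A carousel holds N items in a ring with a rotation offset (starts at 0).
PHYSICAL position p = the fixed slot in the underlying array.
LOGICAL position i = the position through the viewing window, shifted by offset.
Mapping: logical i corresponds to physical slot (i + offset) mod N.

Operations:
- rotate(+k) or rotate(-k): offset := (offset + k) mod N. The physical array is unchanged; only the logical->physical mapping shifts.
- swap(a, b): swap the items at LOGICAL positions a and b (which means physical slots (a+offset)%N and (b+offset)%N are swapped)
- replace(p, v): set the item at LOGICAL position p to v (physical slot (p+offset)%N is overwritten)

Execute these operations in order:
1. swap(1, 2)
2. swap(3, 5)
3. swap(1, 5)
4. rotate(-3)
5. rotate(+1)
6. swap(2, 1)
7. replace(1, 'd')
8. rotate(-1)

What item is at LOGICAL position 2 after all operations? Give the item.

After op 1 (swap(1, 2)): offset=0, physical=[A,C,B,D,E,F,G,H], logical=[A,C,B,D,E,F,G,H]
After op 2 (swap(3, 5)): offset=0, physical=[A,C,B,F,E,D,G,H], logical=[A,C,B,F,E,D,G,H]
After op 3 (swap(1, 5)): offset=0, physical=[A,D,B,F,E,C,G,H], logical=[A,D,B,F,E,C,G,H]
After op 4 (rotate(-3)): offset=5, physical=[A,D,B,F,E,C,G,H], logical=[C,G,H,A,D,B,F,E]
After op 5 (rotate(+1)): offset=6, physical=[A,D,B,F,E,C,G,H], logical=[G,H,A,D,B,F,E,C]
After op 6 (swap(2, 1)): offset=6, physical=[H,D,B,F,E,C,G,A], logical=[G,A,H,D,B,F,E,C]
After op 7 (replace(1, 'd')): offset=6, physical=[H,D,B,F,E,C,G,d], logical=[G,d,H,D,B,F,E,C]
After op 8 (rotate(-1)): offset=5, physical=[H,D,B,F,E,C,G,d], logical=[C,G,d,H,D,B,F,E]

Answer: d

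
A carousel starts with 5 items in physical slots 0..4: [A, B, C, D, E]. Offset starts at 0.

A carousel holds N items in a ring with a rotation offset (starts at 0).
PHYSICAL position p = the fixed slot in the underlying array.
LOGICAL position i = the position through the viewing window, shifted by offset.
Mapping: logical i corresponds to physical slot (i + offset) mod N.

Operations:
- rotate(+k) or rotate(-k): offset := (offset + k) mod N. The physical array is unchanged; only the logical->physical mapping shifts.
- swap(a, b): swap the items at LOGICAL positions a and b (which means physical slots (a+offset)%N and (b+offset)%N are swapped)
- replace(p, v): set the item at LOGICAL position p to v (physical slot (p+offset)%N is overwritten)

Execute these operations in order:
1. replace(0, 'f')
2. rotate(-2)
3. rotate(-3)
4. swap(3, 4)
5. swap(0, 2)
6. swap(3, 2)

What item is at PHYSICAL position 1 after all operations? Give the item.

Answer: B

Derivation:
After op 1 (replace(0, 'f')): offset=0, physical=[f,B,C,D,E], logical=[f,B,C,D,E]
After op 2 (rotate(-2)): offset=3, physical=[f,B,C,D,E], logical=[D,E,f,B,C]
After op 3 (rotate(-3)): offset=0, physical=[f,B,C,D,E], logical=[f,B,C,D,E]
After op 4 (swap(3, 4)): offset=0, physical=[f,B,C,E,D], logical=[f,B,C,E,D]
After op 5 (swap(0, 2)): offset=0, physical=[C,B,f,E,D], logical=[C,B,f,E,D]
After op 6 (swap(3, 2)): offset=0, physical=[C,B,E,f,D], logical=[C,B,E,f,D]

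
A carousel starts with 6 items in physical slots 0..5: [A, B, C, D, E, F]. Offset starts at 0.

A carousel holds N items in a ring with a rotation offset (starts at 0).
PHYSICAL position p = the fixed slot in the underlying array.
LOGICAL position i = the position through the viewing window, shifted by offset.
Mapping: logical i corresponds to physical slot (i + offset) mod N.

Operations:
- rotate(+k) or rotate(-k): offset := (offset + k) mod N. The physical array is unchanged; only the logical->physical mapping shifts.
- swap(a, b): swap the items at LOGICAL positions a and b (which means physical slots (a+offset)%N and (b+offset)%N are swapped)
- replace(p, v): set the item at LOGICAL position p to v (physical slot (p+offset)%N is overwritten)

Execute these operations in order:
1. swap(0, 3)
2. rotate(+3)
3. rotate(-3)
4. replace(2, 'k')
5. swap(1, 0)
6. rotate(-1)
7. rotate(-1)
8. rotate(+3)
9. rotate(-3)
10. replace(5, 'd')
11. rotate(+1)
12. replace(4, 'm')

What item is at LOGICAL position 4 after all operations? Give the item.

After op 1 (swap(0, 3)): offset=0, physical=[D,B,C,A,E,F], logical=[D,B,C,A,E,F]
After op 2 (rotate(+3)): offset=3, physical=[D,B,C,A,E,F], logical=[A,E,F,D,B,C]
After op 3 (rotate(-3)): offset=0, physical=[D,B,C,A,E,F], logical=[D,B,C,A,E,F]
After op 4 (replace(2, 'k')): offset=0, physical=[D,B,k,A,E,F], logical=[D,B,k,A,E,F]
After op 5 (swap(1, 0)): offset=0, physical=[B,D,k,A,E,F], logical=[B,D,k,A,E,F]
After op 6 (rotate(-1)): offset=5, physical=[B,D,k,A,E,F], logical=[F,B,D,k,A,E]
After op 7 (rotate(-1)): offset=4, physical=[B,D,k,A,E,F], logical=[E,F,B,D,k,A]
After op 8 (rotate(+3)): offset=1, physical=[B,D,k,A,E,F], logical=[D,k,A,E,F,B]
After op 9 (rotate(-3)): offset=4, physical=[B,D,k,A,E,F], logical=[E,F,B,D,k,A]
After op 10 (replace(5, 'd')): offset=4, physical=[B,D,k,d,E,F], logical=[E,F,B,D,k,d]
After op 11 (rotate(+1)): offset=5, physical=[B,D,k,d,E,F], logical=[F,B,D,k,d,E]
After op 12 (replace(4, 'm')): offset=5, physical=[B,D,k,m,E,F], logical=[F,B,D,k,m,E]

Answer: m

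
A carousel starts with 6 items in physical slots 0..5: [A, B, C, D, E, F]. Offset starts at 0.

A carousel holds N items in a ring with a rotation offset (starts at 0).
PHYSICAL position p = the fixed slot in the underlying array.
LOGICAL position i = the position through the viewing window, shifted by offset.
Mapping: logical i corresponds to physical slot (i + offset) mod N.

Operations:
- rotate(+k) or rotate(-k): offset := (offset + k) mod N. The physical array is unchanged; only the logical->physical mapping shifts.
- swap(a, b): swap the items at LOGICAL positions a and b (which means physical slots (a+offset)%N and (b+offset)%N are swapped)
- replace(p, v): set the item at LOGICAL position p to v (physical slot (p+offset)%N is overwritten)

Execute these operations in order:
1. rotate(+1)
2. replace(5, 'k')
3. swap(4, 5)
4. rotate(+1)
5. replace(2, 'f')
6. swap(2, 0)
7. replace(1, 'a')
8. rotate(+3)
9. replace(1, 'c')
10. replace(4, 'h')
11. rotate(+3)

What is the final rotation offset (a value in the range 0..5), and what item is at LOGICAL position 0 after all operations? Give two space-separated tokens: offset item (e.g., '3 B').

Answer: 2 f

Derivation:
After op 1 (rotate(+1)): offset=1, physical=[A,B,C,D,E,F], logical=[B,C,D,E,F,A]
After op 2 (replace(5, 'k')): offset=1, physical=[k,B,C,D,E,F], logical=[B,C,D,E,F,k]
After op 3 (swap(4, 5)): offset=1, physical=[F,B,C,D,E,k], logical=[B,C,D,E,k,F]
After op 4 (rotate(+1)): offset=2, physical=[F,B,C,D,E,k], logical=[C,D,E,k,F,B]
After op 5 (replace(2, 'f')): offset=2, physical=[F,B,C,D,f,k], logical=[C,D,f,k,F,B]
After op 6 (swap(2, 0)): offset=2, physical=[F,B,f,D,C,k], logical=[f,D,C,k,F,B]
After op 7 (replace(1, 'a')): offset=2, physical=[F,B,f,a,C,k], logical=[f,a,C,k,F,B]
After op 8 (rotate(+3)): offset=5, physical=[F,B,f,a,C,k], logical=[k,F,B,f,a,C]
After op 9 (replace(1, 'c')): offset=5, physical=[c,B,f,a,C,k], logical=[k,c,B,f,a,C]
After op 10 (replace(4, 'h')): offset=5, physical=[c,B,f,h,C,k], logical=[k,c,B,f,h,C]
After op 11 (rotate(+3)): offset=2, physical=[c,B,f,h,C,k], logical=[f,h,C,k,c,B]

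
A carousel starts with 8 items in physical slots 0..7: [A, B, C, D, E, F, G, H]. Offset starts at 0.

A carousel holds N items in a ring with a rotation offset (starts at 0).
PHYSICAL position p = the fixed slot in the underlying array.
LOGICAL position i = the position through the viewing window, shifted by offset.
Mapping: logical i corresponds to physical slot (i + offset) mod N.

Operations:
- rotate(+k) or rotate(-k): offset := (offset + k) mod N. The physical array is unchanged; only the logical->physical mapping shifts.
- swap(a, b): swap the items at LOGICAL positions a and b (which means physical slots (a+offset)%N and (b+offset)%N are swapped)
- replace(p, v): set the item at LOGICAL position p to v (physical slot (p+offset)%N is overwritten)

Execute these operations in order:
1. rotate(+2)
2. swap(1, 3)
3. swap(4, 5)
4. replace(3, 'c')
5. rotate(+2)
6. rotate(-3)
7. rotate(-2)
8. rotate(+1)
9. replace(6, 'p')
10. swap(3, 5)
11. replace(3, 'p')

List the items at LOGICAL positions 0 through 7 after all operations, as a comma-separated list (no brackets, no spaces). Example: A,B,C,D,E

After op 1 (rotate(+2)): offset=2, physical=[A,B,C,D,E,F,G,H], logical=[C,D,E,F,G,H,A,B]
After op 2 (swap(1, 3)): offset=2, physical=[A,B,C,F,E,D,G,H], logical=[C,F,E,D,G,H,A,B]
After op 3 (swap(4, 5)): offset=2, physical=[A,B,C,F,E,D,H,G], logical=[C,F,E,D,H,G,A,B]
After op 4 (replace(3, 'c')): offset=2, physical=[A,B,C,F,E,c,H,G], logical=[C,F,E,c,H,G,A,B]
After op 5 (rotate(+2)): offset=4, physical=[A,B,C,F,E,c,H,G], logical=[E,c,H,G,A,B,C,F]
After op 6 (rotate(-3)): offset=1, physical=[A,B,C,F,E,c,H,G], logical=[B,C,F,E,c,H,G,A]
After op 7 (rotate(-2)): offset=7, physical=[A,B,C,F,E,c,H,G], logical=[G,A,B,C,F,E,c,H]
After op 8 (rotate(+1)): offset=0, physical=[A,B,C,F,E,c,H,G], logical=[A,B,C,F,E,c,H,G]
After op 9 (replace(6, 'p')): offset=0, physical=[A,B,C,F,E,c,p,G], logical=[A,B,C,F,E,c,p,G]
After op 10 (swap(3, 5)): offset=0, physical=[A,B,C,c,E,F,p,G], logical=[A,B,C,c,E,F,p,G]
After op 11 (replace(3, 'p')): offset=0, physical=[A,B,C,p,E,F,p,G], logical=[A,B,C,p,E,F,p,G]

Answer: A,B,C,p,E,F,p,G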